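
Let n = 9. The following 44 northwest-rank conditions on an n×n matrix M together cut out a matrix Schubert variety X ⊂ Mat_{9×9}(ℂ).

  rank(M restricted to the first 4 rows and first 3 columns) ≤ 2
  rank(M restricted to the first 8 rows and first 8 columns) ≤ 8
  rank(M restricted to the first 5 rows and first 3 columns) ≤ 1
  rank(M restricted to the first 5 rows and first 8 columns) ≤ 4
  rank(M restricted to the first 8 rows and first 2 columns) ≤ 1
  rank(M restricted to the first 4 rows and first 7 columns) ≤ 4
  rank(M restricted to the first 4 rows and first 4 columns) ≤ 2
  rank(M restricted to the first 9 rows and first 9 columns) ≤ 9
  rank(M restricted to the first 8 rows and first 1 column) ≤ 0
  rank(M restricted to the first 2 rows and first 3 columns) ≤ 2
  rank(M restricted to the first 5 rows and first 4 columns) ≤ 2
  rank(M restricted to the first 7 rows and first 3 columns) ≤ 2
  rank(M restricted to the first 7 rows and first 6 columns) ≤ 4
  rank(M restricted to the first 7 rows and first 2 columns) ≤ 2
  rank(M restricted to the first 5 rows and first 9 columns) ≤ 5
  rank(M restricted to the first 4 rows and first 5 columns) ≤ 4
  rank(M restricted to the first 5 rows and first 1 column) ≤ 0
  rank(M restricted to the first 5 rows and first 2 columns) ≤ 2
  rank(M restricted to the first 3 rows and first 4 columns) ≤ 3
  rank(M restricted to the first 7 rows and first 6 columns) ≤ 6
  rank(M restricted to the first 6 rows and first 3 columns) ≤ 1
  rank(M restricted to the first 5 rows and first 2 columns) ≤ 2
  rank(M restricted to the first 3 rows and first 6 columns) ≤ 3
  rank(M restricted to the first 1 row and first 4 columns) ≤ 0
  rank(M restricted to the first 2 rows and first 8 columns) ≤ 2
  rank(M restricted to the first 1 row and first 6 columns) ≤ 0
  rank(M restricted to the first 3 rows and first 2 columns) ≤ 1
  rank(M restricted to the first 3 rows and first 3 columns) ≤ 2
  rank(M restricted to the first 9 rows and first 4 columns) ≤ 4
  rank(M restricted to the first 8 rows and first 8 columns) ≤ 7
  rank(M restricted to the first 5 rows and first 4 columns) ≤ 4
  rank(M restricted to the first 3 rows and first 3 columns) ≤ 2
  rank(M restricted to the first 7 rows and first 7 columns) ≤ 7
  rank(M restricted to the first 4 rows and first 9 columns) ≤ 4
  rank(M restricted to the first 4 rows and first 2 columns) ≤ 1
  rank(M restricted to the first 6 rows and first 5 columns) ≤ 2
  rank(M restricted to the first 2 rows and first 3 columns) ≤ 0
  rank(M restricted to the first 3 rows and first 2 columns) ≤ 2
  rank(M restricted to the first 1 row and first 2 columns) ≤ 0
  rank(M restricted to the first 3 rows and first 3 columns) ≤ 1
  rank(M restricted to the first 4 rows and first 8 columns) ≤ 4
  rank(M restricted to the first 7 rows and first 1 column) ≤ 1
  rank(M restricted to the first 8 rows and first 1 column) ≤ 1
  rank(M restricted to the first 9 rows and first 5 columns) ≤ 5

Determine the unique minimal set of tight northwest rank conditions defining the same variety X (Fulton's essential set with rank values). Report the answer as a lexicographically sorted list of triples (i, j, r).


Rank table r_w(9×9) implied by the 44 constraints:

  0, 0, 0, 0, 0, 0, 1, 1, 1
  0, 0, 0, 1, 1, 1, 2, 2, 2
  0, 1, 1, 2, 2, 2, 3, 3, 3
  0, 1, 1, 2, 2, 3, 4, 4, 4
  0, 1, 1, 2, 2, 3, 4, 4, 5
  0, 1, 1, 2, 2, 3, 4, 5, 6
  0, 1, 2, 3, 3, 4, 5, 6, 7
  0, 1, 2, 3, 4, 5, 6, 7, 8
  1, 2, 3, 4, 5, 6, 7, 8, 9

giving w = (7, 4, 2, 6, 9, 8, 3, 5, 1) via Δ²R.

6 SE-corners of the 22-cell Rothe diagram give Ess(w):

[(1, 6, 0), (2, 3, 0), (5, 8, 4), (6, 3, 1), (6, 5, 2), (8, 1, 0)]


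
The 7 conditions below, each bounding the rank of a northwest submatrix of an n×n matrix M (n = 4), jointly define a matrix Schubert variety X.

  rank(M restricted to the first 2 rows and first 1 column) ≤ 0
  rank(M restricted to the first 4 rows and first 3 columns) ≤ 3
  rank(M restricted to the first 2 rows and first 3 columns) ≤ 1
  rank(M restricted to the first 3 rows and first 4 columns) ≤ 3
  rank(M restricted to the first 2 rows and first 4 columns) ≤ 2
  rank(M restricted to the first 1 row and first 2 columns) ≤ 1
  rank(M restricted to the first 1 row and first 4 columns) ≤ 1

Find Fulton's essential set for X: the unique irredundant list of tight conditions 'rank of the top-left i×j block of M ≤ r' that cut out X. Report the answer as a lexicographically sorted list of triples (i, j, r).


Rank table r_w(4×4) implied by the 7 constraints:

  0, 1, 1, 1
  0, 1, 1, 2
  1, 2, 2, 3
  1, 2, 3, 4

second differences of R give the permutation w = (2, 4, 1, 3).

Fulton essential set (2 of the 3 Rothe cells):

[(2, 1, 0), (2, 3, 1)]


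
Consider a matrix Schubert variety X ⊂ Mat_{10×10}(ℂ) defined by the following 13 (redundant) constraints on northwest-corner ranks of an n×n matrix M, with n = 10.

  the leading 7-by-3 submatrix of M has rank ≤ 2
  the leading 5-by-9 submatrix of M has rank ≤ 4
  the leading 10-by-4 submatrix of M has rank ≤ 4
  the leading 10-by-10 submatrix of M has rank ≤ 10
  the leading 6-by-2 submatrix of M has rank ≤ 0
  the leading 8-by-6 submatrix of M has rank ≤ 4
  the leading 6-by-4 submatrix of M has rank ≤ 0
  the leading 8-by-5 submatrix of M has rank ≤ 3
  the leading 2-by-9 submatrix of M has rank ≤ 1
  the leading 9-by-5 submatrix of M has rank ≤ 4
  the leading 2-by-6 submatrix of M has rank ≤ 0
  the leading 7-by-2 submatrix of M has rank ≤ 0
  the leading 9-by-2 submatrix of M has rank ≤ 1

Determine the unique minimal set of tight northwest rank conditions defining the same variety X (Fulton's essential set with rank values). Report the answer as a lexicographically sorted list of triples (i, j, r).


Computing R[i][j] = min implied NW-rank bound (n=10, 13 conditions):

  row 1: 0 0 0 0 0 0 1 1 1 1
  row 2: 0 0 0 0 0 0 1 1 1 2
  row 3: 0 0 0 0 1 1 2 2 2 3
  row 4: 0 0 0 0 1 2 3 3 3 4
  row 5: 0 0 0 0 1 2 3 4 4 5
  row 6: 0 0 0 0 1 2 3 4 5 6
  row 7: 0 0 1 1 2 3 4 5 6 7
  row 8: 1 1 2 2 3 4 5 6 7 8
  row 9: 1 1 2 3 4 5 6 7 8 9
  row 10: 1 2 3 4 5 6 7 8 9 10

reading off 1-entries of Δ²R: w = (7, 10, 5, 6, 8, 9, 3, 1, 4, 2).

Rothe diagram D(w) (33 cells), 5 SE-corners (essential conditions):

[(2, 6, 0), (2, 9, 1), (6, 4, 0), (7, 2, 0), (9, 2, 1)]


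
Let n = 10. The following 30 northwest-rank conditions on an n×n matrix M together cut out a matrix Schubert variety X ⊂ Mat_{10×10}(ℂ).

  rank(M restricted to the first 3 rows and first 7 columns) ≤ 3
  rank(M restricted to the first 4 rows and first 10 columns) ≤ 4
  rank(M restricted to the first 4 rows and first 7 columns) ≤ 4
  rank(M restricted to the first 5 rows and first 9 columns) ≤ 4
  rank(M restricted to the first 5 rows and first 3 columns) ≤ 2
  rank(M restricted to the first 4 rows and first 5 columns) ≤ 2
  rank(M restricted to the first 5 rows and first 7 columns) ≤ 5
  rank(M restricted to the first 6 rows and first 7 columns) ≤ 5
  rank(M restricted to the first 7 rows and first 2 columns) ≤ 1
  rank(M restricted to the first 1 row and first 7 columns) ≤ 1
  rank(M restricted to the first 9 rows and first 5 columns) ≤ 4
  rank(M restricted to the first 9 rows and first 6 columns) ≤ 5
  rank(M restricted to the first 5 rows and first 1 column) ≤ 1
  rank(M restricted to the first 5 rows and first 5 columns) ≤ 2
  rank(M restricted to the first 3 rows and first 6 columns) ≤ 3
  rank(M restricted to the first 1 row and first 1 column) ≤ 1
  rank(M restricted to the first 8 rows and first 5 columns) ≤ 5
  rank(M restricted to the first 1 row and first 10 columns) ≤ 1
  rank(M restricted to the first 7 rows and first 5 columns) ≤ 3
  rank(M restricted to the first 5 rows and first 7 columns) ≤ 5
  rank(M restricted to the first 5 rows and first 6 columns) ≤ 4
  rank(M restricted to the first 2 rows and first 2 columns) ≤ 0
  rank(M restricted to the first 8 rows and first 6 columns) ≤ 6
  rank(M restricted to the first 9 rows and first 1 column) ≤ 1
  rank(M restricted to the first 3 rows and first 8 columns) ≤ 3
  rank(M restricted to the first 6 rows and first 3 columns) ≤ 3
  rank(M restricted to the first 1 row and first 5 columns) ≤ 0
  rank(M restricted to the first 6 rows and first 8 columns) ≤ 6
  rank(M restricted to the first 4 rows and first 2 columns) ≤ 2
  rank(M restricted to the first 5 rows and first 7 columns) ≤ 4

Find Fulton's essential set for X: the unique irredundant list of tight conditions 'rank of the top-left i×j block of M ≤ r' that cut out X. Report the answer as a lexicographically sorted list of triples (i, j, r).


Propagating the 30 rank bounds to every northwest block:

  0  0  0  0  0  1  1  1  1  1
  0  0  1  1  1  2  2  2  2  2
  1  1  2  2  2  3  3  3  3  3
  1  1  2  2  2  3  4  4  4  4
  1  1  2  2  2  3  4  4  4  5
  1  1  2  3  3  4  5  5  5  6
  1  1  2  3  3  4  5  6  6  7
  1  2  3  4  4  5  6  7  7  8
  1  2  3  4  4  5  6  7  8  9
  1  2  3  4  5  6  7  8  9  10

the unique w with this rank table is (6, 3, 1, 7, 10, 4, 8, 2, 9, 5).

Rothe diagram D(w) (19 cells), 7 SE-corners (essential conditions):

[(1, 5, 0), (2, 2, 0), (5, 5, 2), (5, 9, 4), (7, 2, 1), (7, 5, 3), (9, 5, 4)]


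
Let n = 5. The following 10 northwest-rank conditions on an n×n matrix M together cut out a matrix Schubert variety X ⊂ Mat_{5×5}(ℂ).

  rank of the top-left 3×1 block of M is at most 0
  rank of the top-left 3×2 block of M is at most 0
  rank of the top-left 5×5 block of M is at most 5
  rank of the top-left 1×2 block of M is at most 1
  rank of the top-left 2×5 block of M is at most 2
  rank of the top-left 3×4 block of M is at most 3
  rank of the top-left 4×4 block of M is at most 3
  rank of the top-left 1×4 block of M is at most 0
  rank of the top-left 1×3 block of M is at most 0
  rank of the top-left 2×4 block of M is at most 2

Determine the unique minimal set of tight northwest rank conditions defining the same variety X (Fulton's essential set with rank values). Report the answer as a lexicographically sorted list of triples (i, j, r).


Propagating the 10 rank bounds to every northwest block:

  row 1: 0, 0, 0, 0, 1
  row 2: 0, 0, 1, 1, 2
  row 3: 0, 0, 1, 2, 3
  row 4: 1, 1, 2, 3, 4
  row 5: 1, 2, 3, 4, 5

hence w(1..5) = (5, 3, 4, 1, 2).

ℓ(w)=8; the 2 essential cells (i,j,r):

[(1, 4, 0), (3, 2, 0)]


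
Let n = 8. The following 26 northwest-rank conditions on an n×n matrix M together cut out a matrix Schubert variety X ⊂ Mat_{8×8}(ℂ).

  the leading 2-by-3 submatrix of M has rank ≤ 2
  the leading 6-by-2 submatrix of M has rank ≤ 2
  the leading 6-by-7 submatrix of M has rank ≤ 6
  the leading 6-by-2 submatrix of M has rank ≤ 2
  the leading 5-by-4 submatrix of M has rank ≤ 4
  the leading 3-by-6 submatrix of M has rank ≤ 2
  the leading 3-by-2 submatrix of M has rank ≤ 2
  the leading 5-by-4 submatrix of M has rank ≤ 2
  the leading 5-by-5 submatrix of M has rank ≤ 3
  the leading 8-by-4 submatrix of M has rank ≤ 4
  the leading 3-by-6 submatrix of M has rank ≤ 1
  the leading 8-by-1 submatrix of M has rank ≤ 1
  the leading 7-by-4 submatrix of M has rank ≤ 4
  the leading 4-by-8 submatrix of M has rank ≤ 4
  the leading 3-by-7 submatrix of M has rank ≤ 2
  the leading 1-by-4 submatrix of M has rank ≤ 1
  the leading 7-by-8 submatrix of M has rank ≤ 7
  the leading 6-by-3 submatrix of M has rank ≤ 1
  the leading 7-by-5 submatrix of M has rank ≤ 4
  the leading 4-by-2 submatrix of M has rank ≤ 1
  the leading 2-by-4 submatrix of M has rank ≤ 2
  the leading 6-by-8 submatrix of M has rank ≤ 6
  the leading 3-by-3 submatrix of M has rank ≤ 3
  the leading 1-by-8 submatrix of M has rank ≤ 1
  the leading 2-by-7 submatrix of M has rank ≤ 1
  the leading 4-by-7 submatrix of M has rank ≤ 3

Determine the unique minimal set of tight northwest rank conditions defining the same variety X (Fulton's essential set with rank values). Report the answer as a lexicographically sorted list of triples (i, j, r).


Recovering R(i,j) via the rank-extension bound from the 26 conditions:

  row 1: 1 1 1 1 1 1 1 1
  row 2: 1 1 1 1 1 1 1 2
  row 3: 1 1 1 1 1 1 2 3
  row 4: 1 1 1 2 2 2 3 4
  row 5: 1 1 1 2 3 3 4 5
  row 6: 1 1 1 2 3 4 5 6
  row 7: 1 2 2 3 4 5 6 7
  row 8: 1 2 3 4 5 6 7 8

the unique w with this rank table is (1, 8, 7, 4, 5, 6, 2, 3).

Rothe diagram D(w) (17 cells), 3 SE-corners (essential conditions):

[(2, 7, 1), (3, 6, 1), (6, 3, 1)]


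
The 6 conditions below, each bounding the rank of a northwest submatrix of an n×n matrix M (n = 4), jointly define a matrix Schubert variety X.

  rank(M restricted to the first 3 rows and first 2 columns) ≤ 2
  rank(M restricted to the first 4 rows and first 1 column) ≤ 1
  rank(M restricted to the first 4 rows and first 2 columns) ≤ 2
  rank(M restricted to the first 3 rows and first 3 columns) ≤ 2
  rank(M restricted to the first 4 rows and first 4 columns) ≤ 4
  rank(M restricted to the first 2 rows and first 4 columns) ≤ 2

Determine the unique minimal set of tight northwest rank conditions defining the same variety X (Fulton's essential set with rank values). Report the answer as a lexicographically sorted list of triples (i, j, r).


The tightest implied rank at each (i,j), from the 6 conditions:

  1 | 1 | 1 | 1
  1 | 2 | 2 | 2
  1 | 2 | 2 | 3
  1 | 2 | 3 | 4

second differences of R give the permutation w = (1, 2, 4, 3).

Fulton essential set (the sole Rothe cell):

[(3, 3, 2)]


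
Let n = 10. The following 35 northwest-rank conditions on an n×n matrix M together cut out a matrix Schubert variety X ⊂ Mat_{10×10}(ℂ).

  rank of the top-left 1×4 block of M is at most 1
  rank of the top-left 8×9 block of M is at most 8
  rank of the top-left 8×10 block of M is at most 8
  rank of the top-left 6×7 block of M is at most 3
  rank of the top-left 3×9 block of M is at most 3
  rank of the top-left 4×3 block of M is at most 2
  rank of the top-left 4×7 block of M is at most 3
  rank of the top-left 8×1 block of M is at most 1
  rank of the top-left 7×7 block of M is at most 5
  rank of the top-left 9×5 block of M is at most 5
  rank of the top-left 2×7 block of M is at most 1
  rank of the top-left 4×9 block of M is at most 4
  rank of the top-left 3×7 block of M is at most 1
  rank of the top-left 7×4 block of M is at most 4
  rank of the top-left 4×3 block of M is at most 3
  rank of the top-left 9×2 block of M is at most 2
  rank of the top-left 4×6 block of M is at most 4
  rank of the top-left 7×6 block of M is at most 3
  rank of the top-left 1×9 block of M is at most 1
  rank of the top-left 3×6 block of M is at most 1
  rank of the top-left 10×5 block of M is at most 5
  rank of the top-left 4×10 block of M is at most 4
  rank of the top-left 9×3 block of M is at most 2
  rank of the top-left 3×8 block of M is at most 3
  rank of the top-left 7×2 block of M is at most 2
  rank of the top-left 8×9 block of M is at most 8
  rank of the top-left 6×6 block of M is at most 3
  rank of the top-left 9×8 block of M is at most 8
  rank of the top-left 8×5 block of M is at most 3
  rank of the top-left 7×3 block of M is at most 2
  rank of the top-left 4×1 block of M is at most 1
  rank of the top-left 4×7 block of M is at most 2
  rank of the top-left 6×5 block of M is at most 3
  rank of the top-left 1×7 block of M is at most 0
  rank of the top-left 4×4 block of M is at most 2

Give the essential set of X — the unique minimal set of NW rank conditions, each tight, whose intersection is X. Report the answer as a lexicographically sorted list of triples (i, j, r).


Recovering R(i,j) via the rank-extension bound from the 35 conditions:

  row 1: 0 0 0 0 0 0 0 1 1 1
  row 2: 1 1 1 1 1 1 1 2 2 2
  row 3: 1 1 1 1 1 1 1 2 3 3
  row 4: 1 2 2 2 2 2 2 3 4 4
  row 5: 1 2 2 3 3 3 3 4 5 5
  row 6: 1 2 2 3 3 3 3 4 5 6
  row 7: 1 2 2 3 3 3 4 5 6 7
  row 8: 1 2 2 3 3 4 5 6 7 8
  row 9: 1 2 2 3 4 5 6 7 8 9
  row 10: 1 2 3 4 5 6 7 8 9 10

giving w = (8, 1, 9, 2, 4, 10, 7, 6, 5, 3) via Δ²R.

|D(w)|=24, |Ess(w)|=6:

[(1, 7, 0), (3, 7, 1), (6, 7, 3), (7, 6, 3), (8, 5, 3), (9, 3, 2)]


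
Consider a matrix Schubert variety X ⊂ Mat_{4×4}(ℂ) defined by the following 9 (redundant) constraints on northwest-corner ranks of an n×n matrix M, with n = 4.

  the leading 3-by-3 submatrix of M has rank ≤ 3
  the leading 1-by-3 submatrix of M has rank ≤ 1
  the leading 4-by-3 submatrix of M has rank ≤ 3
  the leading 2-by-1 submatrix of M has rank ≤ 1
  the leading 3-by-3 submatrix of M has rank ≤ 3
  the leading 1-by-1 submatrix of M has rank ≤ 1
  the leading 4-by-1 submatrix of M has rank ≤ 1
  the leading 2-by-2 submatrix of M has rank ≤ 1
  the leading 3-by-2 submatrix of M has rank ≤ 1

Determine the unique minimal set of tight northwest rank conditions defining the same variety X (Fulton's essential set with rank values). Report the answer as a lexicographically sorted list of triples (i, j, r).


Computing R[i][j] = min implied NW-rank bound (n=4, 9 conditions):

  i=1: 1 | 1 | 1 | 1
  i=2: 1 | 1 | 2 | 2
  i=3: 1 | 1 | 2 | 3
  i=4: 1 | 2 | 3 | 4

second differences of R give the permutation w = (1, 3, 4, 2).

Fulton essential set (1 of the 2 Rothe cells):

[(3, 2, 1)]


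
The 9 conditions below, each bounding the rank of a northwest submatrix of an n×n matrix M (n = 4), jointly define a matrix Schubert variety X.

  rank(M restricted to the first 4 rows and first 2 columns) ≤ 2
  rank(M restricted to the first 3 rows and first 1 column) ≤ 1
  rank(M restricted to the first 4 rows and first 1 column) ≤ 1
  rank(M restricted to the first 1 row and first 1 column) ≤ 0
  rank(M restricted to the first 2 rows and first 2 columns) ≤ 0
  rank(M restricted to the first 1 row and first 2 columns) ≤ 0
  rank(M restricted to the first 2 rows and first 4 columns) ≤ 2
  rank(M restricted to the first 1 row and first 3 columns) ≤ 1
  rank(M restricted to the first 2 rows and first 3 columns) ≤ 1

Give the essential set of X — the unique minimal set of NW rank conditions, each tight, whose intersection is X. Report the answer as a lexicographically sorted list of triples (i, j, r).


Reconstructing r_w from the 9 given conditions:

  0, 0, 1, 1
  0, 0, 1, 2
  1, 1, 2, 3
  1, 2, 3, 4

so w = (3, 4, 1, 2).

|D(w)|=4, |Ess(w)|=1:

[(2, 2, 0)]


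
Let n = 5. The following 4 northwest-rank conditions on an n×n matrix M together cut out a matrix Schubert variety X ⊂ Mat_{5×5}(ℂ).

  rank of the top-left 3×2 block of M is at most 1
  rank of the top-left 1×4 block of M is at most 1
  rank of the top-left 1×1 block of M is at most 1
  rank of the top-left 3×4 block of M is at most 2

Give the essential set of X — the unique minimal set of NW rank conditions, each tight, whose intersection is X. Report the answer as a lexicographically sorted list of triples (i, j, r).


Rank table r_w(5×5) implied by the 4 constraints:

  i=1: 1 | 1 | 1 | 1 | 1
  i=2: 1 | 1 | 2 | 2 | 2
  i=3: 1 | 1 | 2 | 2 | 3
  i=4: 1 | 2 | 3 | 3 | 4
  i=5: 1 | 2 | 3 | 4 | 5

the unique w with this rank table is (1, 3, 5, 2, 4).

|D(w)|=3, |Ess(w)|=2:

[(3, 2, 1), (3, 4, 2)]


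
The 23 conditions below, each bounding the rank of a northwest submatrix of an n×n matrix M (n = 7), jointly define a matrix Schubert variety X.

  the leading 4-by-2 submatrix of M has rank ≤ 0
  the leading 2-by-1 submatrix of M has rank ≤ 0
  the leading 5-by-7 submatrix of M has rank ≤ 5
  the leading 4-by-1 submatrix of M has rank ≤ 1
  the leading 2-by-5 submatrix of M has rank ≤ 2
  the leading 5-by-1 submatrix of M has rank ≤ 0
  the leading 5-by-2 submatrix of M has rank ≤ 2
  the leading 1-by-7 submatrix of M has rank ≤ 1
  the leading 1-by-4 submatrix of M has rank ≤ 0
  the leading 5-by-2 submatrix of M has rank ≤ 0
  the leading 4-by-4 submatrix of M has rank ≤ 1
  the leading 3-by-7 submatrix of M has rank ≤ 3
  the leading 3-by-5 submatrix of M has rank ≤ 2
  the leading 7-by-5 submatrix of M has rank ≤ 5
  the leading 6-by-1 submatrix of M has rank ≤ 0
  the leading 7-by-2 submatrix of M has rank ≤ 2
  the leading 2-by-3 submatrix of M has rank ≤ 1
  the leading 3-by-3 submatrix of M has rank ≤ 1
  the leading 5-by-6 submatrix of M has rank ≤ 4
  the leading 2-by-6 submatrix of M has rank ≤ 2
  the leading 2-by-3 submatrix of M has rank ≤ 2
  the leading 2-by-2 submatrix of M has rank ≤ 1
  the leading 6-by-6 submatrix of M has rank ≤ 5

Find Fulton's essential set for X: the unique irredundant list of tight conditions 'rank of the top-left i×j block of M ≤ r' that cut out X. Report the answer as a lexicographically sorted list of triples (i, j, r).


Rank table r_w(7×7) implied by the 23 constraints:

  row 1: 0 0 0 0 1 1 1
  row 2: 0 0 1 1 2 2 2
  row 3: 0 0 1 1 2 3 3
  row 4: 0 0 1 1 2 3 4
  row 5: 0 0 1 2 3 4 5
  row 6: 0 1 2 3 4 5 6
  row 7: 1 2 3 4 5 6 7

so w = (5, 3, 6, 7, 4, 2, 1).

4 SE-corners of the 15-cell Rothe diagram give Ess(w):

[(1, 4, 0), (4, 4, 1), (5, 2, 0), (6, 1, 0)]


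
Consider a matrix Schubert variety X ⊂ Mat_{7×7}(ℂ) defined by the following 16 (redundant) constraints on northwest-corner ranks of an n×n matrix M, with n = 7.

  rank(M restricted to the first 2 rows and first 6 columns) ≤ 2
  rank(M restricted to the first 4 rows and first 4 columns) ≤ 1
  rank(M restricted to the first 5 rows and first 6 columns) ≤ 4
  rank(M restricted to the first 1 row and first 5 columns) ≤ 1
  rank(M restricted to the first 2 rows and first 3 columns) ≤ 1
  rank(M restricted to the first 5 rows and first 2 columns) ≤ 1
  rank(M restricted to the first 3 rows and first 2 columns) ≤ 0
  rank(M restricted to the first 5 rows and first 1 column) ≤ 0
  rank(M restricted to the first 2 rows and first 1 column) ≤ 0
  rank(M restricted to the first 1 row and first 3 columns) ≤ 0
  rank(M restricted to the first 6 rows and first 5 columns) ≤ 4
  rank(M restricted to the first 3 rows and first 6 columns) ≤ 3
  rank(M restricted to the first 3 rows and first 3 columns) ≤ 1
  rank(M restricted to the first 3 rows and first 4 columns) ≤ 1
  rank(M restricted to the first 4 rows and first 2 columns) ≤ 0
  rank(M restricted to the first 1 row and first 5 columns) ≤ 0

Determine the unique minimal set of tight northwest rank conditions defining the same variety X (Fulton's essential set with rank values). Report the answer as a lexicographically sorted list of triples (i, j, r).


Reconstructing r_w from the 16 given conditions:

  row 1: 0  0  0  0  0  1  1
  row 2: 0  0  1  1  1  2  2
  row 3: 0  0  1  1  2  3  3
  row 4: 0  0  1  1  2  3  4
  row 5: 0  1  2  2  3  4  5
  row 6: 1  2  3  3  4  5  6
  row 7: 1  2  3  4  5  6  7

so w = (6, 3, 5, 7, 2, 1, 4).

Rothe diagram D(w) (14 cells), 4 SE-corners (essential conditions):

[(1, 5, 0), (4, 2, 0), (4, 4, 1), (5, 1, 0)]


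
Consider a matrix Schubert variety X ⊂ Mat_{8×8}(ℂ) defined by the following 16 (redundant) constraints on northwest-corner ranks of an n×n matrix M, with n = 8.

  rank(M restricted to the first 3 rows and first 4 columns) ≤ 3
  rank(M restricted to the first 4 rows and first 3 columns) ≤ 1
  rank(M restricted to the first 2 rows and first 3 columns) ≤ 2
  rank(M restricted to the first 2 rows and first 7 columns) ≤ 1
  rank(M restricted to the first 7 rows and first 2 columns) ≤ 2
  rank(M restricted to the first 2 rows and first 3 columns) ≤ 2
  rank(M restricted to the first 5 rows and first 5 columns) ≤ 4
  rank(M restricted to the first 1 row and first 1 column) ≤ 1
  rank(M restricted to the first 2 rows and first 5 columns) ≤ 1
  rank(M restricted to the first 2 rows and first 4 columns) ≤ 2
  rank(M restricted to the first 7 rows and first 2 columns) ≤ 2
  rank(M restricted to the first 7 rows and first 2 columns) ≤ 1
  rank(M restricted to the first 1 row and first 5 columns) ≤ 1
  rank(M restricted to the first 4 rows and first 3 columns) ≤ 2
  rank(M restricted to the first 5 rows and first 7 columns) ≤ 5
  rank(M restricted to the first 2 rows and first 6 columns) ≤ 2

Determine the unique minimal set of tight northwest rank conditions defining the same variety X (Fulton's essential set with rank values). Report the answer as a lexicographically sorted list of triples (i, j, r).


Reconstructing r_w from the 16 given conditions:

  R[1]: 1  1  1  1  1  1  1  1
  R[2]: 1  1  1  1  1  1  1  2
  R[3]: 1  1  1  2  2  2  2  3
  R[4]: 1  1  1  2  3  3  3  4
  R[5]: 1  1  2  3  4  4  4  5
  R[6]: 1  1  2  3  4  5  5  6
  R[7]: 1  1  2  3  4  5  6  7
  R[8]: 1  2  3  4  5  6  7  8

hence w(1..8) = (1, 8, 4, 5, 3, 6, 7, 2).

|D(w)|=13, |Ess(w)|=3:

[(2, 7, 1), (4, 3, 1), (7, 2, 1)]


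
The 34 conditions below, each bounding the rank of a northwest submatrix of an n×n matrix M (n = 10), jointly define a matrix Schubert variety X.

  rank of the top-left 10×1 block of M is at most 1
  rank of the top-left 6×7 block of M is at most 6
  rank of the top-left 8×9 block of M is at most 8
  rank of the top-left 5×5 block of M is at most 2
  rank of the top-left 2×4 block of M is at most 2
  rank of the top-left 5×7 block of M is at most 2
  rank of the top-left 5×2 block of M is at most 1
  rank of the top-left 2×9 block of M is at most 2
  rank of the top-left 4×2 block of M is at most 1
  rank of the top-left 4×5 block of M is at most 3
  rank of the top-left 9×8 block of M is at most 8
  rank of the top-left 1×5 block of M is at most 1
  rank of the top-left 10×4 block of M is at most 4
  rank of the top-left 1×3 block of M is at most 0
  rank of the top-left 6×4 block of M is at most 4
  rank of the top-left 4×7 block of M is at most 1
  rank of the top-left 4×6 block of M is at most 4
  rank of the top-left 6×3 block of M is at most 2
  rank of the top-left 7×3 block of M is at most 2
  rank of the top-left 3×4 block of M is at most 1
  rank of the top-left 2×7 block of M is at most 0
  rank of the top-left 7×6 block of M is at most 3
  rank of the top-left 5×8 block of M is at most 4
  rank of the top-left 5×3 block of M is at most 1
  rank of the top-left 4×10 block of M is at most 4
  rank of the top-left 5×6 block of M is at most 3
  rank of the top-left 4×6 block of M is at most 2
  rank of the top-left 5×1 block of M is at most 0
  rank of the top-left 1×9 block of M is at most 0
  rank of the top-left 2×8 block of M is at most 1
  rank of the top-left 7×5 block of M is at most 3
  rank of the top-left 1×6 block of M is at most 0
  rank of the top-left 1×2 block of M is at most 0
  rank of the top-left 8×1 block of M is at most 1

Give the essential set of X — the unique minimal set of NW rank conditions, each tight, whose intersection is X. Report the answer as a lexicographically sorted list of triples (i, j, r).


Computing R[i][j] = min implied NW-rank bound (n=10, 34 conditions):

  i=1: 0 0 0 0 0 0 0 0 0 1
  i=2: 0 0 0 0 0 0 0 1 1 2
  i=3: 0 1 1 1 1 1 1 2 2 3
  i=4: 0 1 1 1 1 1 1 2 3 4
  i=5: 0 1 1 2 2 2 2 3 4 5
  i=6: 1 2 2 3 3 3 3 4 5 6
  i=7: 1 2 2 3 3 3 4 5 6 7
  i=8: 1 2 3 4 4 4 5 6 7 8
  i=9: 1 2 3 4 5 5 6 7 8 9
  i=10: 1 2 3 4 5 6 7 8 9 10

hence w(1..10) = (10, 8, 2, 9, 4, 1, 7, 3, 5, 6).

Fulton essential set (7 of the 28 Rothe cells):

[(1, 9, 0), (2, 7, 0), (4, 7, 1), (5, 1, 0), (5, 3, 1), (7, 3, 2), (7, 6, 3)]


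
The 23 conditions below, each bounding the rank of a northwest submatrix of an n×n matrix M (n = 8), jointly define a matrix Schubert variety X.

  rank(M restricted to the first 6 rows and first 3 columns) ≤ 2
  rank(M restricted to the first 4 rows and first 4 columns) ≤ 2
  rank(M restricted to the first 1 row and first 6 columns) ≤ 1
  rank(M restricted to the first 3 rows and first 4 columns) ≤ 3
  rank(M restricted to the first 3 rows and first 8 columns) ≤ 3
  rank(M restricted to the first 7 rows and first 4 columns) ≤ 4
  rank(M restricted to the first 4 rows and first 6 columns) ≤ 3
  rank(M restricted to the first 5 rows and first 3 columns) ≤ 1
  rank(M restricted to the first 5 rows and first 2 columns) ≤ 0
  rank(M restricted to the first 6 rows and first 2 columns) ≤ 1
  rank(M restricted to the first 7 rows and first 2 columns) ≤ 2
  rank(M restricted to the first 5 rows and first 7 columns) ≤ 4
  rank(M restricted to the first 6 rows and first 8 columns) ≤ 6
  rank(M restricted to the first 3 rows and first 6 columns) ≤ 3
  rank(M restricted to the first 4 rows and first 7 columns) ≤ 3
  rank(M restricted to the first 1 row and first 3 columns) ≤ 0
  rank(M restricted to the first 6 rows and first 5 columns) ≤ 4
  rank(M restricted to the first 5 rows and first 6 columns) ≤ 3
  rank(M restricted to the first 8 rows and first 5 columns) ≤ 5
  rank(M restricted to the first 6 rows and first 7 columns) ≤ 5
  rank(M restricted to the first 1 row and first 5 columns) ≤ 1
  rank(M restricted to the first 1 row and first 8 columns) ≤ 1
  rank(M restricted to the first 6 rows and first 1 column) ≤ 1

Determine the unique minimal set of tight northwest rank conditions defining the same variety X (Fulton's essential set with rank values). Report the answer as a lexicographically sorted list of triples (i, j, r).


Reconstructing r_w from the 23 given conditions:

  0 0 0 1 1 1 1 1
  0 0 1 2 2 2 2 2
  0 0 1 2 3 3 3 3
  0 0 1 2 3 3 3 4
  0 0 1 2 3 3 4 5
  1 1 2 3 4 4 5 6
  1 2 3 4 5 5 6 7
  1 2 3 4 5 6 7 8

second differences of R give the permutation w = (4, 3, 5, 8, 7, 1, 2, 6).

|D(w)|=14, |Ess(w)|=4:

[(1, 3, 0), (4, 7, 3), (5, 2, 0), (5, 6, 3)]


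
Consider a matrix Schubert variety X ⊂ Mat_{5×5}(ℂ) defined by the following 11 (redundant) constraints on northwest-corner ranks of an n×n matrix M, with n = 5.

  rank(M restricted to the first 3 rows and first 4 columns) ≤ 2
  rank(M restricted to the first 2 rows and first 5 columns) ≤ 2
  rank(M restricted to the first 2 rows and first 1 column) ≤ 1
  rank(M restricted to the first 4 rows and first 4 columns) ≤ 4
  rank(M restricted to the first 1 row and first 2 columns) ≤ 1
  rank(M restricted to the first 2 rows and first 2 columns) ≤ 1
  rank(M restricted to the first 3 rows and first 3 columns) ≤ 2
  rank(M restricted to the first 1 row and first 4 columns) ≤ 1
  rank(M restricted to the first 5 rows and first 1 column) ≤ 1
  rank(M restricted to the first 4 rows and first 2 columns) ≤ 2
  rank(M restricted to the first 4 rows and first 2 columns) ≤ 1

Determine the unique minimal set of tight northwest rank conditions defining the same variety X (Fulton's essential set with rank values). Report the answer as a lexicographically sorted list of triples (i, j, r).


Computing R[i][j] = min implied NW-rank bound (n=5, 11 conditions):

  R[1]: 1, 1, 1, 1, 1
  R[2]: 1, 1, 2, 2, 2
  R[3]: 1, 1, 2, 2, 3
  R[4]: 1, 1, 2, 3, 4
  R[5]: 1, 2, 3, 4, 5

hence w(1..5) = (1, 3, 5, 4, 2).

Fulton essential set (2 of the 4 Rothe cells):

[(3, 4, 2), (4, 2, 1)]


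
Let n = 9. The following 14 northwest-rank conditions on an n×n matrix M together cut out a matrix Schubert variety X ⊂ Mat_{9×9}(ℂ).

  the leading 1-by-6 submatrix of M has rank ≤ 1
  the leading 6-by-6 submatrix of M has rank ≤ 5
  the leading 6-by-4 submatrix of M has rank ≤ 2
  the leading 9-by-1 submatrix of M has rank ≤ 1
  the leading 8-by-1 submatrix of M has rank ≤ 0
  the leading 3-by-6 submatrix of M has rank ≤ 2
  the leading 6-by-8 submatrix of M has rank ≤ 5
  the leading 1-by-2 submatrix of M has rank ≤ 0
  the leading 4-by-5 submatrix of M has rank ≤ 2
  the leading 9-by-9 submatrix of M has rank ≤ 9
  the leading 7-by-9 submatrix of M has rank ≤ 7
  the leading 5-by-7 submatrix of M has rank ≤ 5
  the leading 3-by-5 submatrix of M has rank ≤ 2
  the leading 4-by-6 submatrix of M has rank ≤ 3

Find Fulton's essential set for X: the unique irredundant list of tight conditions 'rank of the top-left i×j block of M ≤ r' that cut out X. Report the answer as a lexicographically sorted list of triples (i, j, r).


Reconstructing r_w from the 14 given conditions:

  row 1: 0 0 1 1 1 1 1 1 1
  row 2: 0 1 2 2 2 2 2 2 2
  row 3: 0 1 2 2 2 2 3 3 3
  row 4: 0 1 2 2 2 3 4 4 4
  row 5: 0 1 2 2 3 4 5 5 5
  row 6: 0 1 2 2 3 4 5 5 6
  row 7: 0 1 2 3 4 5 6 6 7
  row 8: 0 1 2 3 4 5 6 7 8
  row 9: 1 2 3 4 5 6 7 8 9

the unique w with this rank table is (3, 2, 7, 6, 5, 9, 4, 8, 1).

|D(w)|=17, |Ess(w)|=6:

[(1, 2, 0), (3, 6, 2), (4, 5, 2), (6, 4, 2), (6, 8, 5), (8, 1, 0)]


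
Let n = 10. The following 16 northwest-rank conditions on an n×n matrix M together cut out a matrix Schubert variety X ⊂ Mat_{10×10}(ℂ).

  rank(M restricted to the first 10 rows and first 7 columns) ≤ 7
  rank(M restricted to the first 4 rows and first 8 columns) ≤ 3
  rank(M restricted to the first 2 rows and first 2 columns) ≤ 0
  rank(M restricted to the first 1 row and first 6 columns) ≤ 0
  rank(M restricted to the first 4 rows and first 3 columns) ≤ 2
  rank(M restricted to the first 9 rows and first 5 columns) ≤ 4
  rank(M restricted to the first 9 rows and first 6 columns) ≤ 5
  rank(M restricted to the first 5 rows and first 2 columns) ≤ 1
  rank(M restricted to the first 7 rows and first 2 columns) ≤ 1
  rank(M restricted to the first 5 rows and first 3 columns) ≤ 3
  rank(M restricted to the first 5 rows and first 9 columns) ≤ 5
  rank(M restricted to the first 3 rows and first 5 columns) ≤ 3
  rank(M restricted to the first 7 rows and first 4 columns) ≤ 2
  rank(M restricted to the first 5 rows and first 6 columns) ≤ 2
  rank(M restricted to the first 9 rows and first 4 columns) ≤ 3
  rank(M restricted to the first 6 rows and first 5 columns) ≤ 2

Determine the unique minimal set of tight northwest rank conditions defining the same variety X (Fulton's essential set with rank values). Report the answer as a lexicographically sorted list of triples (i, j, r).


Rank table r_w(10×10) implied by the 16 constraints:

  R[1]: 0, 0, 0, 0, 0, 0, 1, 1, 1, 1
  R[2]: 0, 0, 1, 1, 1, 1, 2, 2, 2, 2
  R[3]: 1, 1, 2, 2, 2, 2, 3, 3, 3, 3
  R[4]: 1, 1, 2, 2, 2, 2, 3, 3, 4, 4
  R[5]: 1, 1, 2, 2, 2, 2, 3, 4, 5, 5
  R[6]: 1, 1, 2, 2, 2, 3, 4, 5, 6, 6
  R[7]: 1, 1, 2, 2, 3, 4, 5, 6, 7, 7
  R[8]: 1, 2, 3, 3, 4, 5, 6, 7, 8, 8
  R[9]: 1, 2, 3, 3, 4, 5, 6, 7, 8, 9
  R[10]: 1, 2, 3, 4, 5, 6, 7, 8, 9, 10

second differences of R give the permutation w = (7, 3, 1, 9, 8, 6, 5, 2, 10, 4).

D(w) has 23 cells with 8 SE-corners; essential set:

[(1, 6, 0), (2, 2, 0), (4, 8, 3), (5, 6, 2), (6, 5, 2), (7, 2, 1), (7, 4, 2), (9, 4, 3)]


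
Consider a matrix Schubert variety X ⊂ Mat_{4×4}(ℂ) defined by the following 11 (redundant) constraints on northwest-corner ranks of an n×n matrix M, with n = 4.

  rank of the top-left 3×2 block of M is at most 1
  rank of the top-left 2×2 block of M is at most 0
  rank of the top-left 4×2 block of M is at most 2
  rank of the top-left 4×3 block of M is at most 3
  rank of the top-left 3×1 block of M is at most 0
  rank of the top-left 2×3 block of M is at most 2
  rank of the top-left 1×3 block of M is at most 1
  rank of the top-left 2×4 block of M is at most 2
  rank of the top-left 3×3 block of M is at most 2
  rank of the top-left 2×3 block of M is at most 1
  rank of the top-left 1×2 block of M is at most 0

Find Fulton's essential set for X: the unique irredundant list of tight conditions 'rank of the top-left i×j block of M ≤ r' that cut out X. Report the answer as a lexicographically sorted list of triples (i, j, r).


Reconstructing r_w from the 11 given conditions:

  i=1: 0, 0, 1, 1
  i=2: 0, 0, 1, 2
  i=3: 0, 1, 2, 3
  i=4: 1, 2, 3, 4

second differences of R give the permutation w = (3, 4, 2, 1).

Rothe diagram D(w) (5 cells), 2 SE-corners (essential conditions):

[(2, 2, 0), (3, 1, 0)]


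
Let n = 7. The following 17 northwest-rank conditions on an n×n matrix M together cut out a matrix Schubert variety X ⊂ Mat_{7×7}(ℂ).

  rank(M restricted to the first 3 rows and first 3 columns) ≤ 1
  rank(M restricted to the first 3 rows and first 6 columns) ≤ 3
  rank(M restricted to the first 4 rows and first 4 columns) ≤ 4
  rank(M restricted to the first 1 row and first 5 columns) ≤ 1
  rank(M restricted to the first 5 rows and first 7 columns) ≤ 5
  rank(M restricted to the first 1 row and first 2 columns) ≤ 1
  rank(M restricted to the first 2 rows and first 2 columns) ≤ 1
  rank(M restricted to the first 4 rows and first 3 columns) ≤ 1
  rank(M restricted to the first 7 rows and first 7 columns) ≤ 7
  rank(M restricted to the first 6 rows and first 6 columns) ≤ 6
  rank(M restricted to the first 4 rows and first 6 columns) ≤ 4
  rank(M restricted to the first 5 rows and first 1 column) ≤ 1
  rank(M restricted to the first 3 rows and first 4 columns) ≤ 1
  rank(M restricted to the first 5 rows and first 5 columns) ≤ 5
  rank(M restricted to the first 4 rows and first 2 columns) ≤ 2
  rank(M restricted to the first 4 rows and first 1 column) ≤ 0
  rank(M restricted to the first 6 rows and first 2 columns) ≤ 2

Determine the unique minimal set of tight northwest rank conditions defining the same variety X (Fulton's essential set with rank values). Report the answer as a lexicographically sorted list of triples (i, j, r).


The tightest implied rank at each (i,j), from the 17 conditions:

  row 1: 0 1 1 1 1 1 1
  row 2: 0 1 1 1 2 2 2
  row 3: 0 1 1 1 2 3 3
  row 4: 0 1 1 2 3 4 4
  row 5: 1 2 2 3 4 5 5
  row 6: 1 2 3 4 5 6 6
  row 7: 1 2 3 4 5 6 7

hence w(1..7) = (2, 5, 6, 4, 1, 3, 7).

|D(w)|=9, |Ess(w)|=3:

[(3, 4, 1), (4, 1, 0), (4, 3, 1)]


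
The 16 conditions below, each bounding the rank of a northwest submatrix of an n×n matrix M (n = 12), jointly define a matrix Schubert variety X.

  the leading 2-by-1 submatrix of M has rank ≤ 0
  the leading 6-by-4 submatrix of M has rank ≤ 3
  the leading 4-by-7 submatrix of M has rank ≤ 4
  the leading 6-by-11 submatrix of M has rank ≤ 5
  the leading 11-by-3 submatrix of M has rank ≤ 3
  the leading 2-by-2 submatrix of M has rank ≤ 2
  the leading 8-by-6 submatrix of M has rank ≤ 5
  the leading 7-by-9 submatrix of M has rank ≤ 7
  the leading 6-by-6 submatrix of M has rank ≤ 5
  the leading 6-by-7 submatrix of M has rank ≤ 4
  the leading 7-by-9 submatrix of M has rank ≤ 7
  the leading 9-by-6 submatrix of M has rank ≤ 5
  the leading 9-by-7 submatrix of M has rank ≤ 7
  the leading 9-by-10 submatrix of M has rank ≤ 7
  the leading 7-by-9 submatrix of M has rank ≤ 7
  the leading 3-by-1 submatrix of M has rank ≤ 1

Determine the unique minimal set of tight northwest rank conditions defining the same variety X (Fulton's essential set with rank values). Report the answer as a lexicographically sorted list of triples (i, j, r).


Reconstructing r_w from the 16 given conditions:

  row 1: 0, 1, 1, 1, 1, 1, 1, 1, 1, 1, 1, 1
  row 2: 0, 1, 2, 2, 2, 2, 2, 2, 2, 2, 2, 2
  row 3: 1, 2, 3, 3, 3, 3, 3, 3, 3, 3, 3, 3
  row 4: 1, 2, 3, 3, 4, 4, 4, 4, 4, 4, 4, 4
  row 5: 1, 2, 3, 3, 4, 4, 4, 5, 5, 5, 5, 5
  row 6: 1, 2, 3, 3, 4, 4, 4, 5, 5, 5, 5, 6
  row 7: 1, 2, 3, 4, 5, 5, 5, 6, 6, 6, 6, 7
  row 8: 1, 2, 3, 4, 5, 5, 6, 7, 7, 7, 7, 8
  row 9: 1, 2, 3, 4, 5, 5, 6, 7, 7, 7, 8, 9
  row 10: 1, 2, 3, 4, 5, 6, 7, 8, 8, 8, 9, 10
  row 11: 1, 2, 3, 4, 5, 6, 7, 8, 9, 9, 10, 11
  row 12: 1, 2, 3, 4, 5, 6, 7, 8, 9, 10, 11, 12

giving w = (2, 3, 1, 5, 8, 12, 4, 7, 11, 6, 9, 10) via Δ²R.

Rothe diagram D(w) (16 cells), 6 SE-corners (essential conditions):

[(2, 1, 0), (6, 4, 3), (6, 7, 4), (6, 11, 5), (9, 6, 5), (9, 10, 7)]


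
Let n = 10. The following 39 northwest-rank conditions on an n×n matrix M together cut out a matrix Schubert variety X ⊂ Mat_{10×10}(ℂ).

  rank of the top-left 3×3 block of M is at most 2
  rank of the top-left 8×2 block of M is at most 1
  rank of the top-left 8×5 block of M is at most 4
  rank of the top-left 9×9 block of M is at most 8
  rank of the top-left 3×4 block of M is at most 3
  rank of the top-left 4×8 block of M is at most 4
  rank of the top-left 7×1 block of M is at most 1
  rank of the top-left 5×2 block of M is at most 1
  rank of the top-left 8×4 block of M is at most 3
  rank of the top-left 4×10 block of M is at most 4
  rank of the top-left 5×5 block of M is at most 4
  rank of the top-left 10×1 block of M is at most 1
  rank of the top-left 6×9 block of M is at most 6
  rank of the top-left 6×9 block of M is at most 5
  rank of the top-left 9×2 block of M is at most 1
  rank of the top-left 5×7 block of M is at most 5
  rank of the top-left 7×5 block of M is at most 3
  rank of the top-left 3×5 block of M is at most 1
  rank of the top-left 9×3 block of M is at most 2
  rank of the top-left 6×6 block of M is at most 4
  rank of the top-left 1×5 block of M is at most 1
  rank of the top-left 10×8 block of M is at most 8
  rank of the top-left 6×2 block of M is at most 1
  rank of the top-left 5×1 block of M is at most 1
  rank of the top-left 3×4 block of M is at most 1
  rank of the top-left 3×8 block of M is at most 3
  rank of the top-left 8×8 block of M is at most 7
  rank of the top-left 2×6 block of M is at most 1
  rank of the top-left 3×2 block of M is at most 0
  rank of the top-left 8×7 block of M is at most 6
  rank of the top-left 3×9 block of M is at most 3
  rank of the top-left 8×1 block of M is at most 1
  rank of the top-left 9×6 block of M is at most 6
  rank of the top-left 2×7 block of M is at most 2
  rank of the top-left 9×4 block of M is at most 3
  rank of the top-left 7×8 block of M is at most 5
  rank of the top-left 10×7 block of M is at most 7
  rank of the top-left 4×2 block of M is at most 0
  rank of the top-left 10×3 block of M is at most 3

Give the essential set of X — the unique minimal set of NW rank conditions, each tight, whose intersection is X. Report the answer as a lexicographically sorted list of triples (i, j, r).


Recovering R(i,j) via the rank-extension bound from the 39 conditions:

  row 1: 0  0  1  1  1  1  1  1  1  1
  row 2: 0  0  1  1  1  1  2  2  2  2
  row 3: 0  0  1  1  1  2  3  3  3  3
  row 4: 0  0  1  2  2  3  4  4  4  4
  row 5: 1  1  2  3  3  4  5  5  5  5
  row 6: 1  1  2  3  3  4  5  5  5  6
  row 7: 1  1  2  3  3  4  5  5  6  7
  row 8: 1  1  2  3  4  5  6  6  7  8
  row 9: 1  1  2  3  4  5  6  7  8  9
  row 10: 1  2  3  4  5  6  7  8  9  10

the unique w with this rank table is (3, 7, 6, 4, 1, 10, 9, 5, 8, 2).

7 SE-corners of the 22-cell Rothe diagram give Ess(w):

[(2, 6, 1), (3, 5, 1), (4, 2, 0), (6, 9, 5), (7, 5, 3), (7, 8, 5), (9, 2, 1)]
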